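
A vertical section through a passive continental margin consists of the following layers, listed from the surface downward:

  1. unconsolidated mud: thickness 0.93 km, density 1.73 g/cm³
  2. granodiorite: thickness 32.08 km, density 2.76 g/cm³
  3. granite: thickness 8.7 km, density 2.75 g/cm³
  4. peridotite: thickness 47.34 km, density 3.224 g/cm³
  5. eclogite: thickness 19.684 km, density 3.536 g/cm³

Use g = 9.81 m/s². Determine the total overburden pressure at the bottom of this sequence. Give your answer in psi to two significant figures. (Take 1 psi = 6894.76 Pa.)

unconsolidated mud: 1730 kg/m³ × 9.81 m/s² × 930 m = 1.578×10^7 Pa = 2289 psi
granodiorite: 2760 kg/m³ × 9.81 m/s² × 32080 m = 8.686×10^8 Pa = 1.260×10^5 psi
granite: 2750 kg/m³ × 9.81 m/s² × 8700 m = 2.347×10^8 Pa = 34041 psi
peridotite: 3224 kg/m³ × 9.81 m/s² × 47340 m = 1.497×10^9 Pa = 2.172×10^5 psi
eclogite: 3536 kg/m³ × 9.81 m/s² × 19684 m = 6.828×10^8 Pa = 99032 psi
Total = 2289 + 1.260×10^5 + 34041 + 2.172×10^5 + 99032 = 4.7850×10^5 psi

480000 psi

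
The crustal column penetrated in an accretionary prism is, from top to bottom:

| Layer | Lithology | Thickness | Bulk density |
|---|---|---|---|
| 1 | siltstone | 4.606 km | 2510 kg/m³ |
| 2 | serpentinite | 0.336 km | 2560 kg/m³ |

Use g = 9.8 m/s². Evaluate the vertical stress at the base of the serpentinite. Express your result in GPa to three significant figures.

siltstone: 2510 kg/m³ × 9.8 m/s² × 4606 m = 1.133×10^8 Pa = 0.1133 GPa
serpentinite: 2560 kg/m³ × 9.8 m/s² × 336 m = 8.430×10^6 Pa = 8.430×10^-3 GPa
Total = 0.1133 + 8.430×10^-3 = 0.12173 GPa

0.122 GPa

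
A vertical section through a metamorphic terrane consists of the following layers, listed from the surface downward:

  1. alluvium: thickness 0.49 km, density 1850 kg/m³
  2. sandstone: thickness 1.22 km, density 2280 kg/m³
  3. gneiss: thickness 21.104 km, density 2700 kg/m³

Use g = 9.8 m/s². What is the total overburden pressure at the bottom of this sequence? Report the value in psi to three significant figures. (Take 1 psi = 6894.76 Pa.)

86200 psi

alluvium: 1850 kg/m³ × 9.8 m/s² × 490 m = 8.884×10^6 Pa = 1288 psi
sandstone: 2280 kg/m³ × 9.8 m/s² × 1220 m = 2.726×10^7 Pa = 3954 psi
gneiss: 2700 kg/m³ × 9.8 m/s² × 21104 m = 5.584×10^8 Pa = 80991 psi
Total = 1288 + 3954 + 80991 = 86233 psi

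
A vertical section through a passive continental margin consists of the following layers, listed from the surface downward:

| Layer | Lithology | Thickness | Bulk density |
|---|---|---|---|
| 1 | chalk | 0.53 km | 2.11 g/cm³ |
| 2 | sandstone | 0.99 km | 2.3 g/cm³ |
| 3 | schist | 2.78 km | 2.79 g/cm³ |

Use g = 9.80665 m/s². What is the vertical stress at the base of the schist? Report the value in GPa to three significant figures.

chalk: 2110 kg/m³ × 9.80665 m/s² × 530 m = 1.097×10^7 Pa = 0.01097 GPa
sandstone: 2300 kg/m³ × 9.80665 m/s² × 990 m = 2.233×10^7 Pa = 0.02233 GPa
schist: 2790 kg/m³ × 9.80665 m/s² × 2780 m = 7.606×10^7 Pa = 0.07606 GPa
Total = 0.01097 + 0.02233 + 0.07606 = 0.10936 GPa

0.109 GPa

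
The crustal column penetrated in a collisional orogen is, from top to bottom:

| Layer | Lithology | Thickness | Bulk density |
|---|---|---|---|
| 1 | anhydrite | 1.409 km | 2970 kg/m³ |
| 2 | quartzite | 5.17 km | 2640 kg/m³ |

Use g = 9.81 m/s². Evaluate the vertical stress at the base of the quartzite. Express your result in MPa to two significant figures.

anhydrite: 2970 kg/m³ × 9.81 m/s² × 1409 m = 4.105×10^7 Pa = 41.05 MPa
quartzite: 2640 kg/m³ × 9.81 m/s² × 5170 m = 1.339×10^8 Pa = 133.9 MPa
Total = 41.05 + 133.9 = 174.95 MPa

170 MPa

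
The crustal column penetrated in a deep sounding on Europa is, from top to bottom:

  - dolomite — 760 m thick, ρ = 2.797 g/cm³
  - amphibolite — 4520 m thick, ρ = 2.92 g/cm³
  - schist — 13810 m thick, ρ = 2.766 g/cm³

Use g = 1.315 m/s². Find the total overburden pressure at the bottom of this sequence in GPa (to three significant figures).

dolomite: 2797 kg/m³ × 1.315 m/s² × 760 m = 2.795×10^6 Pa = 2.795×10^-3 GPa
amphibolite: 2920 kg/m³ × 1.315 m/s² × 4520 m = 1.736×10^7 Pa = 0.01736 GPa
schist: 2766 kg/m³ × 1.315 m/s² × 13810 m = 5.023×10^7 Pa = 0.05023 GPa
Total = 2.795×10^-3 + 0.01736 + 0.05023 = 0.070382 GPa

0.0704 GPa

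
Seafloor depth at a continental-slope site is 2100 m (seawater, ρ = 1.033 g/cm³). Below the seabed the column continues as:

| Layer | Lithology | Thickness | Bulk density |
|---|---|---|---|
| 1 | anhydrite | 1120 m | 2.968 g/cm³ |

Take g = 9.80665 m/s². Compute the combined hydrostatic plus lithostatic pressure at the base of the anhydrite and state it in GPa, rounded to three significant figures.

0.0539 GPa

seawater: 1033 kg/m³ × 9.80665 m/s² × 2100 m = 2.127×10^7 Pa = 0.02127 GPa
anhydrite: 2968 kg/m³ × 9.80665 m/s² × 1120 m = 3.260×10^7 Pa = 0.03260 GPa
Total = 0.02127 + 0.03260 = 0.053872 GPa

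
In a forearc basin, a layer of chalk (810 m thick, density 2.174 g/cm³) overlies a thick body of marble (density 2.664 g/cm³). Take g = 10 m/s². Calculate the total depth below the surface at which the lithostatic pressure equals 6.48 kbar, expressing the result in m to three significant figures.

Pressure at base of upper layers: 2174×10×810 = 1.761×10^7 Pa = 0.1761 kbar
Remaining pressure to be supplied by marble: 6.480×10^8 − 1.761×10^7 = 6.304×10^8 Pa
Additional depth in marble = 6.304×10^8 Pa / (2664 kg/m³ × 10 m/s²) = 23663 m
Total depth = 810 m + 23663 m = 24473 m

24500 m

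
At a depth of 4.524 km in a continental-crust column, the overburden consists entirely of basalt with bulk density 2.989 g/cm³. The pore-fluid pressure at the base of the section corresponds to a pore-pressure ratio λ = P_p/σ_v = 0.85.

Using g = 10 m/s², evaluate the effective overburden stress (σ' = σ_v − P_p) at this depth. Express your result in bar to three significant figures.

Overburden (lithostatic) stress σ_v:
basalt: 2989 kg/m³ × 10 m/s² × 4524 m = 1.352×10^8 Pa = 135.2 MPa
Pore pressure P_p = λ·σ_v = 0.85 × 135.2 MPa = 114.9 MPa
Effective stress σ' = σ_v − P_p = 135.2 − 114.9 = 20.283 MPa = 202.83 bar

203 bar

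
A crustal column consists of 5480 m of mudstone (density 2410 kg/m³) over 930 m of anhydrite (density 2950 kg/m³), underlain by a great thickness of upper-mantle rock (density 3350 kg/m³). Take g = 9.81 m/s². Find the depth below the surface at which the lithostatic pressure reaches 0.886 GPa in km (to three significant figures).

Pressure at base of upper layers: 2410×9.81×5480 + 2950×9.81×930 = 1.565×10^8 Pa = 0.1565 GPa
Remaining pressure to be supplied by upper-mantle rock: 8.860×10^8 − 1.565×10^8 = 7.295×10^8 Pa
Additional depth in upper-mantle rock = 7.295×10^8 Pa / (3350 kg/m³ × 9.81 m/s²) = 22199 m
Total depth = 6410 m + 22199 m = 28609 m
= 28.609 km

28.6 km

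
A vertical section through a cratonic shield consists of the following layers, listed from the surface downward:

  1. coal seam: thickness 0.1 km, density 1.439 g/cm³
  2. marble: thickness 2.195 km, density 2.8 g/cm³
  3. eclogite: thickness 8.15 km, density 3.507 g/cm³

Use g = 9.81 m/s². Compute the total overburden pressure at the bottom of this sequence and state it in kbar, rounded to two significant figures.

coal seam: 1439 kg/m³ × 9.81 m/s² × 100 m = 1.412×10^6 Pa = 0.01412 kbar
marble: 2800 kg/m³ × 9.81 m/s² × 2195 m = 6.029×10^7 Pa = 0.6029 kbar
eclogite: 3507 kg/m³ × 9.81 m/s² × 8150 m = 2.804×10^8 Pa = 2.804 kbar
Total = 0.01412 + 0.6029 + 2.804 = 3.4209 kbar

3.4 kbar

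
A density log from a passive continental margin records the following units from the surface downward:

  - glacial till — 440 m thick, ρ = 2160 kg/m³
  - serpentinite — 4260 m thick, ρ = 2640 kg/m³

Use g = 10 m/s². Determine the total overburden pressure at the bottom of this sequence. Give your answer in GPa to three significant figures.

0.122 GPa

glacial till: 2160 kg/m³ × 10 m/s² × 440 m = 9.504×10^6 Pa = 9.504×10^-3 GPa
serpentinite: 2640 kg/m³ × 10 m/s² × 4260 m = 1.125×10^8 Pa = 0.1125 GPa
Total = 9.504×10^-3 + 0.1125 = 0.12197 GPa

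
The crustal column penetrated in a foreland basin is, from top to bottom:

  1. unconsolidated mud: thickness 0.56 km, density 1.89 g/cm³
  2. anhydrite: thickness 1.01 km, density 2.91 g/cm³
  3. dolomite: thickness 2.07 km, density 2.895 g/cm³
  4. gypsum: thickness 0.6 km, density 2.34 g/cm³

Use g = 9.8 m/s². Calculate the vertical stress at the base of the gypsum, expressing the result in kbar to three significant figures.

1.12 kbar

unconsolidated mud: 1890 kg/m³ × 9.8 m/s² × 560 m = 1.037×10^7 Pa = 0.1037 kbar
anhydrite: 2910 kg/m³ × 9.8 m/s² × 1010 m = 2.880×10^7 Pa = 0.2880 kbar
dolomite: 2895 kg/m³ × 9.8 m/s² × 2070 m = 5.873×10^7 Pa = 0.5873 kbar
gypsum: 2340 kg/m³ × 9.8 m/s² × 600 m = 1.376×10^7 Pa = 0.1376 kbar
Total = 0.1037 + 0.2880 + 0.5873 + 0.1376 = 1.1166 kbar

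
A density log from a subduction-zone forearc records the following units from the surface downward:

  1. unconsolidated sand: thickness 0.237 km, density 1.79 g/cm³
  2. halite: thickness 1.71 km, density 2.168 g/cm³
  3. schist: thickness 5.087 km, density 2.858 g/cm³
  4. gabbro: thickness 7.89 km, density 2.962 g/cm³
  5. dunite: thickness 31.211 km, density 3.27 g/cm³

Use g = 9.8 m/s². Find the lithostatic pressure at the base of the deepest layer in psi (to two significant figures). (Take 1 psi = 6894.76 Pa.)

unconsolidated sand: 1790 kg/m³ × 9.8 m/s² × 237 m = 4.157×10^6 Pa = 603.0 psi
halite: 2168 kg/m³ × 9.8 m/s² × 1710 m = 3.633×10^7 Pa = 5269 psi
schist: 2858 kg/m³ × 9.8 m/s² × 5087 m = 1.425×10^8 Pa = 20665 psi
gabbro: 2962 kg/m³ × 9.8 m/s² × 7890 m = 2.290×10^8 Pa = 33218 psi
dunite: 3270 kg/m³ × 9.8 m/s² × 31211 m = 1.000×10^9 Pa = 1.451×10^5 psi
Total = 603.0 + 5269 + 20665 + 33218 + 1.451×10^5 = 2.0482×10^5 psi

200000 psi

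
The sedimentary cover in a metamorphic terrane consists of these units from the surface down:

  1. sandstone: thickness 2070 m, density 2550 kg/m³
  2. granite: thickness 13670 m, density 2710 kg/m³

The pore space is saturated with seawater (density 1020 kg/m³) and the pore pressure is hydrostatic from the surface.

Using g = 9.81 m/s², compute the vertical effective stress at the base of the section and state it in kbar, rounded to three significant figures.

2.58 kbar

Overburden (lithostatic) stress σ_v:
sandstone: 2550 kg/m³ × 9.81 m/s² × 2070 m = 5.178×10^7 Pa = 51.78 MPa
granite: 2710 kg/m³ × 9.81 m/s² × 13670 m = 3.634×10^8 Pa = 363.4 MPa
Total = 51.78 + 363.4 = 415.20 MPa
Pore pressure P_p = 1020 kg/m³ × 9.81 m/s² × 15740 m = 1.575×10^8 Pa = 157.5 MPa
Effective stress σ' = σ_v − P_p = 415.2 − 157.5 = 257.70 MPa = 2.5770 kbar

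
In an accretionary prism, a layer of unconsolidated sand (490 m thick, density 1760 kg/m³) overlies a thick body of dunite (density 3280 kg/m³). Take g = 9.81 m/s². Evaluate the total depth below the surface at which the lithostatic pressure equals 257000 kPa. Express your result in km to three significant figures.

Pressure at base of upper layers: 1760×9.81×490 = 8.460×10^6 Pa = 8460 kPa
Remaining pressure to be supplied by dunite: 2.570×10^8 − 8.460×10^6 = 2.485×10^8 Pa
Additional depth in dunite = 2.485×10^8 Pa / (3280 kg/m³ × 9.81 m/s²) = 7724.2 m
Total depth = 490 m + 7724.2 m = 8214.2 m
= 8.2142 km

8.21 km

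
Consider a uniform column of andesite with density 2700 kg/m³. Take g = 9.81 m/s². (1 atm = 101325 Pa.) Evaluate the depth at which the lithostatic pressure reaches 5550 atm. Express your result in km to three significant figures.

h = P/(ρg) = 5550 atm / (2700 kg/m³ × 9.81 m/s²) = 5.624×10^8 Pa / 26487 Pa/m = 21231 m
= 21.231 km

21.2 km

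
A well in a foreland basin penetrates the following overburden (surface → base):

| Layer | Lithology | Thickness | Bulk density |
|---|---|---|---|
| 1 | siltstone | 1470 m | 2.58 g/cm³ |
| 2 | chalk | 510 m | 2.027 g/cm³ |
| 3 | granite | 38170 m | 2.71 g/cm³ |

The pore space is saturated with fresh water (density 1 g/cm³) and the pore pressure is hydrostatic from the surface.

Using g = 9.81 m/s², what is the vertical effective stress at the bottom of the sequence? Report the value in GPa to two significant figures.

0.67 GPa

Overburden (lithostatic) stress σ_v:
siltstone: 2580 kg/m³ × 9.81 m/s² × 1470 m = 3.721×10^7 Pa = 37.21 MPa
chalk: 2027 kg/m³ × 9.81 m/s² × 510 m = 1.014×10^7 Pa = 10.14 MPa
granite: 2710 kg/m³ × 9.81 m/s² × 38170 m = 1.015×10^9 Pa = 1015 MPa
Total = 37.21 + 10.14 + 1015 = 1062.1 MPa
Pore pressure P_p = 1000 kg/m³ × 9.81 m/s² × 40150 m = 3.939×10^8 Pa = 393.9 MPa
Effective stress σ' = σ_v − P_p = 1062 − 393.9 = 668.23 MPa = 0.66823 GPa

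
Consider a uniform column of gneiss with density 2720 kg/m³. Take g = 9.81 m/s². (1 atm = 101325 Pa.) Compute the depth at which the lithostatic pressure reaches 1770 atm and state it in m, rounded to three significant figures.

6720 m

h = P/(ρg) = 1770 atm / (2720 kg/m³ × 9.81 m/s²) = 1.793×10^8 Pa / 26683 Pa/m = 6721.3 m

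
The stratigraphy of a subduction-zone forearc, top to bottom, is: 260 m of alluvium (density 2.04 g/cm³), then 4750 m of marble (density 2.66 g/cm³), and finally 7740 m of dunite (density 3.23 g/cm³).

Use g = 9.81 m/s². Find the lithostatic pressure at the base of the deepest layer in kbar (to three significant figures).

alluvium: 2040 kg/m³ × 9.81 m/s² × 260 m = 5.203×10^6 Pa = 0.05203 kbar
marble: 2660 kg/m³ × 9.81 m/s² × 4750 m = 1.239×10^8 Pa = 1.239 kbar
dunite: 3230 kg/m³ × 9.81 m/s² × 7740 m = 2.453×10^8 Pa = 2.453 kbar
Total = 0.05203 + 1.239 + 2.453 = 3.7440 kbar

3.74 kbar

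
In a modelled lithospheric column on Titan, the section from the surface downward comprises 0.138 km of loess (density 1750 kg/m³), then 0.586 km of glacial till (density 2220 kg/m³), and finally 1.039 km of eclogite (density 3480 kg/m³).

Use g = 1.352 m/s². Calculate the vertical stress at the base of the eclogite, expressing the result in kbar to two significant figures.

loess: 1750 kg/m³ × 1.352 m/s² × 138 m = 3.265×10^5 Pa = 3.265×10^-3 kbar
glacial till: 2220 kg/m³ × 1.352 m/s² × 586 m = 1.759×10^6 Pa = 0.01759 kbar
eclogite: 3480 kg/m³ × 1.352 m/s² × 1039 m = 4.888×10^6 Pa = 0.04888 kbar
Total = 3.265×10^-3 + 0.01759 + 0.04888 = 0.069738 kbar

0.070 kbar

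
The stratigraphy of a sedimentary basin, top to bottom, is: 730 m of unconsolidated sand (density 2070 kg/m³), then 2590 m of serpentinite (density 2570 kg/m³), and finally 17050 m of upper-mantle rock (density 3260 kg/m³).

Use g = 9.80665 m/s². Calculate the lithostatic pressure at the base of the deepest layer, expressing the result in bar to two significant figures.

unconsolidated sand: 2070 kg/m³ × 9.80665 m/s² × 730 m = 1.482×10^7 Pa = 148.2 bar
serpentinite: 2570 kg/m³ × 9.80665 m/s² × 2590 m = 6.528×10^7 Pa = 652.8 bar
upper-mantle rock: 3260 kg/m³ × 9.80665 m/s² × 17050 m = 5.451×10^8 Pa = 5451 bar
Total = 148.2 + 652.8 + 5451 = 6251.8 bar

6300 bar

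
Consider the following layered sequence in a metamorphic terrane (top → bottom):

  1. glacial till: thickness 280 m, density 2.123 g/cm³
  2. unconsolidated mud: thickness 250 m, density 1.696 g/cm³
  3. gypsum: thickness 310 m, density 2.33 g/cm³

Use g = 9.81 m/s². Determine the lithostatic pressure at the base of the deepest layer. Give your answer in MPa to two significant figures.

glacial till: 2123 kg/m³ × 9.81 m/s² × 280 m = 5.831×10^6 Pa = 5.831 MPa
unconsolidated mud: 1696 kg/m³ × 9.81 m/s² × 250 m = 4.159×10^6 Pa = 4.159 MPa
gypsum: 2330 kg/m³ × 9.81 m/s² × 310 m = 7.086×10^6 Pa = 7.086 MPa
Total = 5.831 + 4.159 + 7.086 = 17.077 MPa

17 MPa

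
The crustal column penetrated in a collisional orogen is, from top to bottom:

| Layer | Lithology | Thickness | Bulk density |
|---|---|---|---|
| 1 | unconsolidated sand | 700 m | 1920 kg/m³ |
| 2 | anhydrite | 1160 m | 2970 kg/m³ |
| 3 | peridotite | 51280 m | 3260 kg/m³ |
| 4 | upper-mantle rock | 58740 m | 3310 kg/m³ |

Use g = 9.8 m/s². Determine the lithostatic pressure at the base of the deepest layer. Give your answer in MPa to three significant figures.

3590 MPa

unconsolidated sand: 1920 kg/m³ × 9.8 m/s² × 700 m = 1.317×10^7 Pa = 13.17 MPa
anhydrite: 2970 kg/m³ × 9.8 m/s² × 1160 m = 3.376×10^7 Pa = 33.76 MPa
peridotite: 3260 kg/m³ × 9.8 m/s² × 51280 m = 1.638×10^9 Pa = 1638 MPa
upper-mantle rock: 3310 kg/m³ × 9.8 m/s² × 58740 m = 1.905×10^9 Pa = 1905 MPa
Total = 13.17 + 33.76 + 1638 + 1905 = 3590.6 MPa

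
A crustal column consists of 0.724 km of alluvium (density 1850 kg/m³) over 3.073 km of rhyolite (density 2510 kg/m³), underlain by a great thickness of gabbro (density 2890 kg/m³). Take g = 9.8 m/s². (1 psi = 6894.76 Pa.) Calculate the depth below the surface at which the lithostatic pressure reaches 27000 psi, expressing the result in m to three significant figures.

Pressure at base of upper layers: 1850×9.8×724 + 2510×9.8×3073 = 8.872×10^7 Pa = 12867 psi
Remaining pressure to be supplied by gabbro: 1.862×10^8 − 8.872×10^7 = 9.744×10^7 Pa
Additional depth in gabbro = 9.744×10^7 Pa / (2890 kg/m³ × 9.8 m/s²) = 3440.5 m
Total depth = 3797 m + 3440.5 m = 7237.5 m

7240 m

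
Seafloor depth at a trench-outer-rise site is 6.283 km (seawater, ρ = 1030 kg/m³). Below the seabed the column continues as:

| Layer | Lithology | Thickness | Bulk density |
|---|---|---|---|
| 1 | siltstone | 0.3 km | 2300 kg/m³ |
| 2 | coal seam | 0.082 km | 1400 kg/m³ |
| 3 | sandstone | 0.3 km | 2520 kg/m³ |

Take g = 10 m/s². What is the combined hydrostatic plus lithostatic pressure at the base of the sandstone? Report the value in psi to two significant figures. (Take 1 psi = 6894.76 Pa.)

12000 psi

seawater: 1030 kg/m³ × 10 m/s² × 6283 m = 6.471×10^7 Pa = 9386 psi
siltstone: 2300 kg/m³ × 10 m/s² × 300 m = 6.900×10^6 Pa = 1001 psi
coal seam: 1400 kg/m³ × 10 m/s² × 82 m = 1.148×10^6 Pa = 166.5 psi
sandstone: 2520 kg/m³ × 10 m/s² × 300 m = 7.560×10^6 Pa = 1096 psi
Total = 9386 + 1001 + 166.5 + 1096 = 11650 psi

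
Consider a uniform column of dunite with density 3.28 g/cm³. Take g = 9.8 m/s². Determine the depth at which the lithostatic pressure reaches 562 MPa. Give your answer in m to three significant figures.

h = P/(ρg) = 562 MPa / (3280 kg/m³ × 9.8 m/s²) = 5.620×10^8 Pa / 32144 Pa/m = 17484 m

17500 m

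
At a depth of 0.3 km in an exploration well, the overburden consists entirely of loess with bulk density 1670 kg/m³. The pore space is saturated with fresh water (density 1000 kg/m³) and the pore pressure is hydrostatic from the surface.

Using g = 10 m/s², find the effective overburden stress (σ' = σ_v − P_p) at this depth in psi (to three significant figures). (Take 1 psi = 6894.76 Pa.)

Overburden (lithostatic) stress σ_v:
loess: 1670 kg/m³ × 10 m/s² × 300 m = 5.010×10^6 Pa = 5.010 MPa
Pore pressure P_p = 1000 kg/m³ × 10 m/s² × 300 m = 3.000×10^6 Pa = 3.000 MPa
Effective stress σ' = σ_v − P_p = 5.010 − 3.000 = 2.0100 MPa = 291.53 psi

292 psi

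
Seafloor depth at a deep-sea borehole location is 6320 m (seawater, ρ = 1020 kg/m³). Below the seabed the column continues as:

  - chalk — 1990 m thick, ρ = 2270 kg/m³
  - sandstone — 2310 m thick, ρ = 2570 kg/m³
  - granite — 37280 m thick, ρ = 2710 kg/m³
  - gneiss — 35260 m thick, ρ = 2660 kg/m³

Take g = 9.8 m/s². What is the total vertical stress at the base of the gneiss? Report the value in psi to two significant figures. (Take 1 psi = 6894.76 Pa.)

seawater: 1020 kg/m³ × 9.8 m/s² × 6320 m = 6.317×10^7 Pa = 9163 psi
chalk: 2270 kg/m³ × 9.8 m/s² × 1990 m = 4.427×10^7 Pa = 6421 psi
sandstone: 2570 kg/m³ × 9.8 m/s² × 2310 m = 5.818×10^7 Pa = 8438 psi
granite: 2710 kg/m³ × 9.8 m/s² × 37280 m = 9.901×10^8 Pa = 1.436×10^5 psi
gneiss: 2660 kg/m³ × 9.8 m/s² × 35260 m = 9.192×10^8 Pa = 1.333×10^5 psi
Total = 9163 + 6421 + 8438 + 1.436×10^5 + 1.333×10^5 = 3.0093×10^5 psi

300000 psi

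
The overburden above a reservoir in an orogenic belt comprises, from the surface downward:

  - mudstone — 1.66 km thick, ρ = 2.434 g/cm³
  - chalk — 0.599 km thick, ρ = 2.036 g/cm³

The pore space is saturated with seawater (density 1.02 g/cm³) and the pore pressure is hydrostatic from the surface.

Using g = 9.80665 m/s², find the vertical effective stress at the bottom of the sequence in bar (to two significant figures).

Overburden (lithostatic) stress σ_v:
mudstone: 2434 kg/m³ × 9.80665 m/s² × 1660 m = 3.962×10^7 Pa = 39.62 MPa
chalk: 2036 kg/m³ × 9.80665 m/s² × 599 m = 1.196×10^7 Pa = 11.96 MPa
Total = 39.62 + 11.96 = 51.583 MPa
Pore pressure P_p = 1020 kg/m³ × 9.80665 m/s² × 2259 m = 2.260×10^7 Pa = 22.60 MPa
Effective stress σ' = σ_v − P_p = 51.58 − 22.60 = 28.987 MPa = 289.87 bar

290 bar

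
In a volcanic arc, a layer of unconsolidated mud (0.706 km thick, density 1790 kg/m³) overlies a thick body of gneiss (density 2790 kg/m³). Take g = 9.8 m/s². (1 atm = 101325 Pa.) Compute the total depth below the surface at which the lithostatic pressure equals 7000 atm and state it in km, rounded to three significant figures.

26.2 km

Pressure at base of upper layers: 1790×9.8×706 = 1.238×10^7 Pa = 122.2 atm
Remaining pressure to be supplied by gneiss: 7.093×10^8 − 1.238×10^7 = 6.969×10^8 Pa
Additional depth in gneiss = 6.969×10^8 Pa / (2790 kg/m³ × 9.8 m/s²) = 25488 m
Total depth = 706 m + 25488 m = 26194 m
= 26.194 km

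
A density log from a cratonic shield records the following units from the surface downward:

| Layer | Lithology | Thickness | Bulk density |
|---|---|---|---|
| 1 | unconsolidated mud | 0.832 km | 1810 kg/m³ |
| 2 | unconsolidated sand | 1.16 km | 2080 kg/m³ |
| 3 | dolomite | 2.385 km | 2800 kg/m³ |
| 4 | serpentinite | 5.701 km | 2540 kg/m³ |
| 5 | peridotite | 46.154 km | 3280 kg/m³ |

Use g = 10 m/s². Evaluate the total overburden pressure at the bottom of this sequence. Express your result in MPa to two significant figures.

1800 MPa

unconsolidated mud: 1810 kg/m³ × 10 m/s² × 832 m = 1.506×10^7 Pa = 15.06 MPa
unconsolidated sand: 2080 kg/m³ × 10 m/s² × 1160 m = 2.413×10^7 Pa = 24.13 MPa
dolomite: 2800 kg/m³ × 10 m/s² × 2385 m = 6.678×10^7 Pa = 66.78 MPa
serpentinite: 2540 kg/m³ × 10 m/s² × 5701 m = 1.448×10^8 Pa = 144.8 MPa
peridotite: 3280 kg/m³ × 10 m/s² × 46154 m = 1.514×10^9 Pa = 1514 MPa
Total = 15.06 + 24.13 + 66.78 + 144.8 + 1514 = 1764.6 MPa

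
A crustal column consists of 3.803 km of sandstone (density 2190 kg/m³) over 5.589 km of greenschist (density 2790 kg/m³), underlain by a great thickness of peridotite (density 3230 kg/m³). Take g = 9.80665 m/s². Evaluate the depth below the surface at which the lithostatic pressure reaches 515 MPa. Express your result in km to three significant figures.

Pressure at base of upper layers: 2190×9.80665×3803 + 2790×9.80665×5589 = 2.346×10^8 Pa = 234.6 MPa
Remaining pressure to be supplied by peridotite: 5.150×10^8 − 2.346×10^8 = 2.804×10^8 Pa
Additional depth in peridotite = 2.804×10^8 Pa / (3230 kg/m³ × 9.80665 m/s²) = 8852.5 m
Total depth = 9392 m + 8852.5 m = 18244 m
= 18.244 km

18.2 km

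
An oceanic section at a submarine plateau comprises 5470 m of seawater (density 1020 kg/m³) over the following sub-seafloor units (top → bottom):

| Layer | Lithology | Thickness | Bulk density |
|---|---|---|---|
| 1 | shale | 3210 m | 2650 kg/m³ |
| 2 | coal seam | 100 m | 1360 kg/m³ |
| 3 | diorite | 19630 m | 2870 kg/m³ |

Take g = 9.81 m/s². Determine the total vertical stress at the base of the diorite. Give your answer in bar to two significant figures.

6900 bar

seawater: 1020 kg/m³ × 9.81 m/s² × 5470 m = 5.473×10^7 Pa = 547.3 bar
shale: 2650 kg/m³ × 9.81 m/s² × 3210 m = 8.345×10^7 Pa = 834.5 bar
coal seam: 1360 kg/m³ × 9.81 m/s² × 100 m = 1.334×10^6 Pa = 13.34 bar
diorite: 2870 kg/m³ × 9.81 m/s² × 19630 m = 5.527×10^8 Pa = 5527 bar
Total = 547.3 + 834.5 + 13.34 + 5527 = 6921.9 bar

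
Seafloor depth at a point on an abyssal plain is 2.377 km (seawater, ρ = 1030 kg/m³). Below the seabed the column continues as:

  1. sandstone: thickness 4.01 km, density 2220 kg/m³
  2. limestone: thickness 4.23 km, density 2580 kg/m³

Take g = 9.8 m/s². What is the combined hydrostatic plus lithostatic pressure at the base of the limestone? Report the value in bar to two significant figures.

2200 bar

seawater: 1030 kg/m³ × 9.8 m/s² × 2377 m = 2.399×10^7 Pa = 239.9 bar
sandstone: 2220 kg/m³ × 9.8 m/s² × 4010 m = 8.724×10^7 Pa = 872.4 bar
limestone: 2580 kg/m³ × 9.8 m/s² × 4230 m = 1.070×10^8 Pa = 1070 bar
Total = 239.9 + 872.4 + 1070 = 2181.9 bar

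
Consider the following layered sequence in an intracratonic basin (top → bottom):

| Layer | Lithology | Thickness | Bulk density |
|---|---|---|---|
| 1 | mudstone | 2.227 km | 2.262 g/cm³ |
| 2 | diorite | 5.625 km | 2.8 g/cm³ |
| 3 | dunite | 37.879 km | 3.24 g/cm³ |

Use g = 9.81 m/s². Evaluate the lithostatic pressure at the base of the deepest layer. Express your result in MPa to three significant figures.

mudstone: 2262 kg/m³ × 9.81 m/s² × 2227 m = 4.942×10^7 Pa = 49.42 MPa
diorite: 2800 kg/m³ × 9.81 m/s² × 5625 m = 1.545×10^8 Pa = 154.5 MPa
dunite: 3240 kg/m³ × 9.81 m/s² × 37879 m = 1.204×10^9 Pa = 1204 MPa
Total = 49.42 + 154.5 + 1204 = 1407.9 MPa

1410 MPa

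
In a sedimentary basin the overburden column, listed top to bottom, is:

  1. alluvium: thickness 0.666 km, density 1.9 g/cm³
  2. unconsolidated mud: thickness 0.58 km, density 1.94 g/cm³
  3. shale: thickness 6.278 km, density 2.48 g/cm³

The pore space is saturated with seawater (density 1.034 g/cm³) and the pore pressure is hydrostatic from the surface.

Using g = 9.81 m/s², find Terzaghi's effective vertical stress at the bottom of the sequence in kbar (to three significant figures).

Overburden (lithostatic) stress σ_v:
alluvium: 1900 kg/m³ × 9.81 m/s² × 666 m = 1.241×10^7 Pa = 12.41 MPa
unconsolidated mud: 1940 kg/m³ × 9.81 m/s² × 580 m = 1.104×10^7 Pa = 11.04 MPa
shale: 2480 kg/m³ × 9.81 m/s² × 6278 m = 1.527×10^8 Pa = 152.7 MPa
Total = 12.41 + 11.04 + 152.7 = 176.19 MPa
Pore pressure P_p = 1034 kg/m³ × 9.81 m/s² × 7524 m = 7.632×10^7 Pa = 76.32 MPa
Effective stress σ' = σ_v − P_p = 176.2 − 76.32 = 99.868 MPa = 0.99868 kbar

0.999 kbar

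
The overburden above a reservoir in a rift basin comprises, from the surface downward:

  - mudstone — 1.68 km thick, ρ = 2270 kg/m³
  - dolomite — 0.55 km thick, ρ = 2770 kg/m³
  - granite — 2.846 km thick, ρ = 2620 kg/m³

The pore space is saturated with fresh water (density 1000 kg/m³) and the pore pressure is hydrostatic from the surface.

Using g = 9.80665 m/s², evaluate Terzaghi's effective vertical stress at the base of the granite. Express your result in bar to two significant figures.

760 bar

Overburden (lithostatic) stress σ_v:
mudstone: 2270 kg/m³ × 9.80665 m/s² × 1680 m = 3.740×10^7 Pa = 37.40 MPa
dolomite: 2770 kg/m³ × 9.80665 m/s² × 550 m = 1.494×10^7 Pa = 14.94 MPa
granite: 2620 kg/m³ × 9.80665 m/s² × 2846 m = 7.312×10^7 Pa = 73.12 MPa
Total = 37.40 + 14.94 + 73.12 = 125.46 MPa
Pore pressure P_p = 1000 kg/m³ × 9.80665 m/s² × 5076 m = 4.978×10^7 Pa = 49.78 MPa
Effective stress σ' = σ_v − P_p = 125.5 − 49.78 = 75.684 MPa = 756.84 bar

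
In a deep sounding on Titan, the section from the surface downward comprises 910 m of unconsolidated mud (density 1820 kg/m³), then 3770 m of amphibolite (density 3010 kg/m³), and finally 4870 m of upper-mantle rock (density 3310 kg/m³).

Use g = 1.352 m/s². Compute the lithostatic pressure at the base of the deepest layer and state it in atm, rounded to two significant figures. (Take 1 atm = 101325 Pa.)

390 atm

unconsolidated mud: 1820 kg/m³ × 1.352 m/s² × 910 m = 2.239×10^6 Pa = 22.10 atm
amphibolite: 3010 kg/m³ × 1.352 m/s² × 3770 m = 1.534×10^7 Pa = 151.4 atm
upper-mantle rock: 3310 kg/m³ × 1.352 m/s² × 4870 m = 2.179×10^7 Pa = 215.1 atm
Total = 22.10 + 151.4 + 215.1 = 388.60 atm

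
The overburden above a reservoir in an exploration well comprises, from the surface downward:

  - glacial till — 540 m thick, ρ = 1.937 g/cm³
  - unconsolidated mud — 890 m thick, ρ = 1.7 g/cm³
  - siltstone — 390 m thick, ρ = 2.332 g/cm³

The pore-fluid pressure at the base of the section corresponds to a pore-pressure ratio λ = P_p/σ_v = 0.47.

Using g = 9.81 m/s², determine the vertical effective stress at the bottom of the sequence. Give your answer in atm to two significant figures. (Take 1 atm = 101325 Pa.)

180 atm

Overburden (lithostatic) stress σ_v:
glacial till: 1937 kg/m³ × 9.81 m/s² × 540 m = 1.026×10^7 Pa = 10.26 MPa
unconsolidated mud: 1700 kg/m³ × 9.81 m/s² × 890 m = 1.484×10^7 Pa = 14.84 MPa
siltstone: 2332 kg/m³ × 9.81 m/s² × 390 m = 8.922×10^6 Pa = 8.922 MPa
Total = 10.26 + 14.84 + 8.922 = 34.026 MPa
Pore pressure P_p = λ·σ_v = 0.47 × 34.03 MPa = 15.99 MPa
Effective stress σ' = σ_v − P_p = 34.03 − 15.99 = 18.034 MPa = 177.98 atm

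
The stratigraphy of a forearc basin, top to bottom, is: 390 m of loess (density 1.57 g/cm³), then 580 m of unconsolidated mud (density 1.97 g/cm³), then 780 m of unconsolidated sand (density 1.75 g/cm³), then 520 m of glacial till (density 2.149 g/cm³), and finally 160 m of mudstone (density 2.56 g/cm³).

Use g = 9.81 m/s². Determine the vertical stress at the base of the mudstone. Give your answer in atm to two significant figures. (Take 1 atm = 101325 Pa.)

loess: 1570 kg/m³ × 9.81 m/s² × 390 m = 6.007×10^6 Pa = 59.28 atm
unconsolidated mud: 1970 kg/m³ × 9.81 m/s² × 580 m = 1.121×10^7 Pa = 110.6 atm
unconsolidated sand: 1750 kg/m³ × 9.81 m/s² × 780 m = 1.339×10^7 Pa = 132.2 atm
glacial till: 2149 kg/m³ × 9.81 m/s² × 520 m = 1.096×10^7 Pa = 108.2 atm
mudstone: 2560 kg/m³ × 9.81 m/s² × 160 m = 4.018×10^6 Pa = 39.66 atm
Total = 59.28 + 110.6 + 132.2 + 108.2 + 39.66 = 449.91 atm

450 atm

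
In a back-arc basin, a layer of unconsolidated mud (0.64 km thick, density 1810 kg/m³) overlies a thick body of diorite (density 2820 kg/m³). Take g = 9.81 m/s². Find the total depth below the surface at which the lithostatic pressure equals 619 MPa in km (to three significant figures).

Pressure at base of upper layers: 1810×9.81×640 = 1.136×10^7 Pa = 11.36 MPa
Remaining pressure to be supplied by diorite: 6.190×10^8 − 1.136×10^7 = 6.076×10^8 Pa
Additional depth in diorite = 6.076×10^8 Pa / (2820 kg/m³ × 9.81 m/s²) = 21965 m
Total depth = 640 m + 21965 m = 22605 m
= 22.605 km

22.6 km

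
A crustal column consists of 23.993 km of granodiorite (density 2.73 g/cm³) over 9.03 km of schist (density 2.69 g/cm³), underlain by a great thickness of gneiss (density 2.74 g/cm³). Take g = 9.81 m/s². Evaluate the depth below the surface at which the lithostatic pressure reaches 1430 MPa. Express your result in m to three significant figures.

53500 m

Pressure at base of upper layers: 2730×9.81×23993 + 2690×9.81×9030 = 8.809×10^8 Pa = 880.9 MPa
Remaining pressure to be supplied by gneiss: 1.430×10^9 − 8.809×10^8 = 5.491×10^8 Pa
Additional depth in gneiss = 5.491×10^8 Pa / (2740 kg/m³ × 9.81 m/s²) = 20430 m
Total depth = 33023 m + 20430 m = 53453 m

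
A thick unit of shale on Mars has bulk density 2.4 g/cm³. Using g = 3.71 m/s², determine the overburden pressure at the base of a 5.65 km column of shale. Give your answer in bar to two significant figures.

500 bar

shale: 2400 kg/m³ × 3.71 m/s² × 5650 m = 5.031×10^7 Pa = 503.1 bar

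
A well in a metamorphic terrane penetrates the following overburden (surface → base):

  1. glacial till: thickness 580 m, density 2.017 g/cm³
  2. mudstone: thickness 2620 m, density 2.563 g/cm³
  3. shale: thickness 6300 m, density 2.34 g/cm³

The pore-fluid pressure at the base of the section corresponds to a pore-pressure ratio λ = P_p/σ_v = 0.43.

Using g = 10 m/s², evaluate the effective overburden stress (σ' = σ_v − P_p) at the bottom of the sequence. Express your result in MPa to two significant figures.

Overburden (lithostatic) stress σ_v:
glacial till: 2017 kg/m³ × 10 m/s² × 580 m = 1.170×10^7 Pa = 11.70 MPa
mudstone: 2563 kg/m³ × 10 m/s² × 2620 m = 6.715×10^7 Pa = 67.15 MPa
shale: 2340 kg/m³ × 10 m/s² × 6300 m = 1.474×10^8 Pa = 147.4 MPa
Total = 11.70 + 67.15 + 147.4 = 226.27 MPa
Pore pressure P_p = λ·σ_v = 0.43 × 226.3 MPa = 97.30 MPa
Effective stress σ' = σ_v − P_p = 226.3 − 97.30 = 128.97 MPa

130 MPa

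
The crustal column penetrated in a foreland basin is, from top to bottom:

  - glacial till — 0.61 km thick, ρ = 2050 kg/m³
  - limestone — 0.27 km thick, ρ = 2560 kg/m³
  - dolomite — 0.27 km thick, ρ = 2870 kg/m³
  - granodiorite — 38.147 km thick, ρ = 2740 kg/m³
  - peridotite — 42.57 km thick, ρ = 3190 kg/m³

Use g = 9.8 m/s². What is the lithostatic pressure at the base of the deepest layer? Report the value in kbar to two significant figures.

24 kbar

glacial till: 2050 kg/m³ × 9.8 m/s² × 610 m = 1.225×10^7 Pa = 0.1225 kbar
limestone: 2560 kg/m³ × 9.8 m/s² × 270 m = 6.774×10^6 Pa = 0.06774 kbar
dolomite: 2870 kg/m³ × 9.8 m/s² × 270 m = 7.594×10^6 Pa = 0.07594 kbar
granodiorite: 2740 kg/m³ × 9.8 m/s² × 38147 m = 1.024×10^9 Pa = 10.24 kbar
peridotite: 3190 kg/m³ × 9.8 m/s² × 42570 m = 1.331×10^9 Pa = 13.31 kbar
Total = 0.1225 + 0.06774 + 0.07594 + 10.24 + 13.31 = 23.818 kbar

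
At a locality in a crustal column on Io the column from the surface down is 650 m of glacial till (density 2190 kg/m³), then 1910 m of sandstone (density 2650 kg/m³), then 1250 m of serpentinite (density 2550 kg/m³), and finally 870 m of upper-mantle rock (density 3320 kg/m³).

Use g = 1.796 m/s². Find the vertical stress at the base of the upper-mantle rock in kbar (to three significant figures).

0.226 kbar

glacial till: 2190 kg/m³ × 1.796 m/s² × 650 m = 2.557×10^6 Pa = 0.02557 kbar
sandstone: 2650 kg/m³ × 1.796 m/s² × 1910 m = 9.090×10^6 Pa = 0.09090 kbar
serpentinite: 2550 kg/m³ × 1.796 m/s² × 1250 m = 5.725×10^6 Pa = 0.05725 kbar
upper-mantle rock: 3320 kg/m³ × 1.796 m/s² × 870 m = 5.188×10^6 Pa = 0.05188 kbar
Total = 0.02557 + 0.09090 + 0.05725 + 0.05188 = 0.22559 kbar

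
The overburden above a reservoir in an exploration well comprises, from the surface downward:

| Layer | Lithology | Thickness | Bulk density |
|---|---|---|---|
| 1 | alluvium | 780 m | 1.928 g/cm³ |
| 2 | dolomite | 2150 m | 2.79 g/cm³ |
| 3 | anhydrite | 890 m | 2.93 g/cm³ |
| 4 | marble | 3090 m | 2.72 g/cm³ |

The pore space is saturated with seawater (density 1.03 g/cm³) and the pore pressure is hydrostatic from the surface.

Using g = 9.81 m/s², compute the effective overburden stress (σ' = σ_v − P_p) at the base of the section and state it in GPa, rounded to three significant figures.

0.112 GPa

Overburden (lithostatic) stress σ_v:
alluvium: 1928 kg/m³ × 9.81 m/s² × 780 m = 1.475×10^7 Pa = 14.75 MPa
dolomite: 2790 kg/m³ × 9.81 m/s² × 2150 m = 5.885×10^7 Pa = 58.85 MPa
anhydrite: 2930 kg/m³ × 9.81 m/s² × 890 m = 2.558×10^7 Pa = 25.58 MPa
marble: 2720 kg/m³ × 9.81 m/s² × 3090 m = 8.245×10^7 Pa = 82.45 MPa
Total = 14.75 + 58.85 + 25.58 + 82.45 = 181.63 MPa
Pore pressure P_p = 1030 kg/m³ × 9.81 m/s² × 6910 m = 6.982×10^7 Pa = 69.82 MPa
Effective stress σ' = σ_v − P_p = 181.6 − 69.82 = 111.81 MPa = 0.11181 GPa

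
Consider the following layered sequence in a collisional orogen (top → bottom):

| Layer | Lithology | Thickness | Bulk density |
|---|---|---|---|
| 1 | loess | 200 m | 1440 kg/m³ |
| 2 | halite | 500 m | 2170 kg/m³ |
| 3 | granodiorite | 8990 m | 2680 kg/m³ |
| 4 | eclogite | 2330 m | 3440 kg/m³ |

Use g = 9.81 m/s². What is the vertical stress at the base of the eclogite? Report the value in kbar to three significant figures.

3.28 kbar

loess: 1440 kg/m³ × 9.81 m/s² × 200 m = 2.825×10^6 Pa = 0.02825 kbar
halite: 2170 kg/m³ × 9.81 m/s² × 500 m = 1.064×10^7 Pa = 0.1064 kbar
granodiorite: 2680 kg/m³ × 9.81 m/s² × 8990 m = 2.364×10^8 Pa = 2.364 kbar
eclogite: 3440 kg/m³ × 9.81 m/s² × 2330 m = 7.863×10^7 Pa = 0.7863 kbar
Total = 0.02825 + 0.1064 + 2.364 + 0.7863 = 3.2845 kbar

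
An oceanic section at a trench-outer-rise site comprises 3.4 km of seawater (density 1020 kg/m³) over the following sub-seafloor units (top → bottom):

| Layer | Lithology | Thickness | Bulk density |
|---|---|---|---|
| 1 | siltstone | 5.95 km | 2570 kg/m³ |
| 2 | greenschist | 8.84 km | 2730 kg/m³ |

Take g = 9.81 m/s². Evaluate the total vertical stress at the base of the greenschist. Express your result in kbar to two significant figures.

4.2 kbar

seawater: 1020 kg/m³ × 9.81 m/s² × 3400 m = 3.402×10^7 Pa = 0.3402 kbar
siltstone: 2570 kg/m³ × 9.81 m/s² × 5950 m = 1.500×10^8 Pa = 1.500 kbar
greenschist: 2730 kg/m³ × 9.81 m/s² × 8840 m = 2.367×10^8 Pa = 2.367 kbar
Total = 0.3402 + 1.500 + 2.367 = 4.2078 kbar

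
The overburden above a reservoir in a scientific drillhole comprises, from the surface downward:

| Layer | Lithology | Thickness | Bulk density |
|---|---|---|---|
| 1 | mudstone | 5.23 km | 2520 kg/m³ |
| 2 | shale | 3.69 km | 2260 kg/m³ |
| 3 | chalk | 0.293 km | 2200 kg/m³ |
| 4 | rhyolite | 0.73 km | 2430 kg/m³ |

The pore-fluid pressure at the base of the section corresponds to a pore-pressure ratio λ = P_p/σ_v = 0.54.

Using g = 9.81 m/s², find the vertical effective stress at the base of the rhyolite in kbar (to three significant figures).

1.08 kbar

Overburden (lithostatic) stress σ_v:
mudstone: 2520 kg/m³ × 9.81 m/s² × 5230 m = 1.293×10^8 Pa = 129.3 MPa
shale: 2260 kg/m³ × 9.81 m/s² × 3690 m = 8.181×10^7 Pa = 81.81 MPa
chalk: 2200 kg/m³ × 9.81 m/s² × 293 m = 6.324×10^6 Pa = 6.324 MPa
rhyolite: 2430 kg/m³ × 9.81 m/s² × 730 m = 1.740×10^7 Pa = 17.40 MPa
Total = 129.3 + 81.81 + 6.324 + 17.40 = 234.83 MPa
Pore pressure P_p = λ·σ_v = 0.54 × 234.8 MPa = 126.8 MPa
Effective stress σ' = σ_v − P_p = 234.8 − 126.8 = 108.02 MPa = 1.0802 kbar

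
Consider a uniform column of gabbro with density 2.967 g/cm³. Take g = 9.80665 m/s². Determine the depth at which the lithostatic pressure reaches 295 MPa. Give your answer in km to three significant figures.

10.1 km

h = P/(ρg) = 295 MPa / (2967 kg/m³ × 9.80665 m/s²) = 2.950×10^8 Pa / 29096 Pa/m = 10139 m
= 10.139 km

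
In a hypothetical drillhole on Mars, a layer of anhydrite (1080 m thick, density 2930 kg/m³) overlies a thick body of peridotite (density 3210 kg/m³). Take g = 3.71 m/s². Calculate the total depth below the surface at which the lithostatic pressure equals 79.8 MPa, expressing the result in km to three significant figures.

6.79 km

Pressure at base of upper layers: 2930×3.71×1080 = 1.174×10^7 Pa = 11.74 MPa
Remaining pressure to be supplied by peridotite: 7.980×10^7 − 1.174×10^7 = 6.806×10^7 Pa
Additional depth in peridotite = 6.806×10^7 Pa / (3210 kg/m³ × 3.71 m/s²) = 5715.0 m
Total depth = 1080 m + 5715.0 m = 6795.0 m
= 6.7950 km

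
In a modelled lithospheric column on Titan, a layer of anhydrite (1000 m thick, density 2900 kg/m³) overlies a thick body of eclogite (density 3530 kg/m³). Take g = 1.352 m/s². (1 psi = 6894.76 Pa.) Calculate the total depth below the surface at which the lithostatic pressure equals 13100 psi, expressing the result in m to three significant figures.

19100 m

Pressure at base of upper layers: 2900×1.352×1000 = 3.921×10^6 Pa = 568.7 psi
Remaining pressure to be supplied by eclogite: 9.032×10^7 − 3.921×10^6 = 8.640×10^7 Pa
Additional depth in eclogite = 8.640×10^7 Pa / (3530 kg/m³ × 1.352 m/s²) = 18104 m
Total depth = 1000 m + 18104 m = 19104 m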